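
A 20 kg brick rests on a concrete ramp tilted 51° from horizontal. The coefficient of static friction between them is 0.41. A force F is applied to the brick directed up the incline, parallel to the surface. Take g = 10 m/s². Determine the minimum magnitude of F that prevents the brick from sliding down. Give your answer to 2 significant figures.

The normal force is N = mg cos 51° = 125.864 N. With F at its minimum the brick is on the verge of sliding down, so static friction is at its maximum μ_s N = 0.41 × 125.864 = 51.604 N and acts up the slope.
Equilibrium along the incline: F + μ_s N = mg sin 51°, so F = 155.429 − 51.604 = 103.825 N.

100 N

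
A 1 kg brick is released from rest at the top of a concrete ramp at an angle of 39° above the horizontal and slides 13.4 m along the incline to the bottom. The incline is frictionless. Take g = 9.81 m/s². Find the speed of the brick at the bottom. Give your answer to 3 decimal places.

The weight component along the incline is mg sin 39° = 6.174 N and the normal force is N = mg cos 39° = 7.624 N.
With no friction, a = g sin 39° = 6.1736 m/s².
Starting from rest over a distance of 13.4 m, v² = 2aL = 2 × 6.1736 × 13.4 = 165.4525, so v = 12.8628 m/s.

12.863 m/s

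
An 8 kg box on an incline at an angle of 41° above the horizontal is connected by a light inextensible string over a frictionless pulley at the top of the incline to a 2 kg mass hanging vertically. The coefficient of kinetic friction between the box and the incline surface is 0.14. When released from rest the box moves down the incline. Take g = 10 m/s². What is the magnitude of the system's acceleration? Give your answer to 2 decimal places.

2.40 m/s²

For the box on the incline: the weight component along the slope is m₁g sin 41° = 8 × 10 × 0.6561 = 52.488 N and the normal force is N = m₁g cos 41° = 60.377 N.
Kinetic friction opposes the box's motion down the incline: f = μN = 0.14 × 60.377 = 8.453 N acting up the slope.
Newton's second law for the box (down-slope positive): 52.488 − 8.453 − T = 8 a. For the hanging mass (upward positive): T − 2 × 10 = 2 a.
Adding the two equations eliminates T: 24.035 = 10 a, so a = 2.4035 m/s².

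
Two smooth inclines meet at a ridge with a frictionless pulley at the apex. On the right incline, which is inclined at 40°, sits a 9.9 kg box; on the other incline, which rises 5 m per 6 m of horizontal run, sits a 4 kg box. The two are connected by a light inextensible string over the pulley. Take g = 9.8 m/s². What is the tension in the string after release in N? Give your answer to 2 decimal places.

Resolve each weight along its own incline: the 9.9 kg mass has component 9.9 × 9.8 × sin 40° = 62.363 N down its slope, and the 4 kg mass has 4 × 9.8 × sin 39.81° = 25.095 N down its slope.
The 9.9 kg side's 62.363 N exceeds the other side's 25.095 N, so that mass slides down and the 4 kg mass slides up. Taking that direction as positive, Newton's second law for the whole system gives 62.363 − 25.095 = (9.9 + 4) a, so a = 37.268 / 13.9 = 2.6812 m/s².
For the 4 kg mass (up-slope positive): T − 25.095 = 4 × 2.6812, so T = 35.820 N.

35.82 N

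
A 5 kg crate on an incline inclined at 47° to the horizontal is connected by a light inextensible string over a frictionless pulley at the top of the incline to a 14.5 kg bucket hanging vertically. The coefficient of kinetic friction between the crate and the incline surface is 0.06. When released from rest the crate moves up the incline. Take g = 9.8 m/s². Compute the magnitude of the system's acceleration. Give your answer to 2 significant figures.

5.3 m/s²

For the crate on the incline: the weight component along the slope is m₁g sin 47° = 5 × 9.8 × 0.7314 = 35.839 N and the normal force is N = m₁g cos 47° = 33.418 N.
Kinetic friction opposes the crate's motion up the incline: f = μN = 0.06 × 33.418 = 2.005 N acting down the slope.
Newton's second law for the crate (up-slope positive): T − 35.839 − 2.005 = 5 a. For the hanging bucket (downward positive): 14.5 × 9.8 − T = 14.5 a.
Adding the two equations eliminates T: 104.256 = 19.5 a, so a = 5.3465 m/s².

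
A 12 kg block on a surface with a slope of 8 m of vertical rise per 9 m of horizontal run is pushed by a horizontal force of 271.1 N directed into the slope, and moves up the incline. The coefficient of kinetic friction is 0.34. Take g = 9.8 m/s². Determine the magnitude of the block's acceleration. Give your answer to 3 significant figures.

2.78 m/s²

The horizontal push has components F cos 41.63° = 271.1 × 0.7474 = 202.620 N up the incline and F sin 41.63° = 271.1 × 0.6644 = 180.119 N pressing into the surface.
The normal force is therefore N = mg cos 41.63° + F sin 41.63° = 87.894 + 180.119 = 268.013 N, and kinetic friction down the slope is μN = 0.34 × 268.013 = 91.124 N.
Along the incline: F cos 41.63° − mg sin 41.63° − μN = ma, so 202.620 − 78.133 − 91.124 = 12 a, giving a = 2.7803 m/s².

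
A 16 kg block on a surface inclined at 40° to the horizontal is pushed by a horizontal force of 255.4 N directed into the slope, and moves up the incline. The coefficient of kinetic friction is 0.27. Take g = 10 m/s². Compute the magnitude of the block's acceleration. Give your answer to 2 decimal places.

0.96 m/s²

The horizontal push has components F cos 40° = 255.4 × 0.7660 = 195.636 N up the incline and F sin 40° = 255.4 × 0.6428 = 164.171 N pressing into the surface.
The normal force is therefore N = mg cos 40° + F sin 40° = 122.560 + 164.171 = 286.731 N, and kinetic friction down the slope is μN = 0.27 × 286.731 = 77.417 N.
Along the incline: F cos 40° − mg sin 40° − μN = ma, so 195.636 − 102.848 − 77.417 = 16 a, giving a = 0.9607 m/s².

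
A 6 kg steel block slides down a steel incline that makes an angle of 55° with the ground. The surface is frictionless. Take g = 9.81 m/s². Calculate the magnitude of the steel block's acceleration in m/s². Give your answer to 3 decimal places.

8.036 m/s²

Resolving the weight along the incline: the component pulling the steel block down the slope is mg sin 55° = 6 × 9.81 × 0.8192 = 48.218 N, and the normal force is N = mg cos 55° = 6 × 9.81 × 0.5736 = 33.762 N.
With no friction the net force along the incline is 48.218 N, so a = g sin 55° = 48.218 / 6 = 8.0363 m/s².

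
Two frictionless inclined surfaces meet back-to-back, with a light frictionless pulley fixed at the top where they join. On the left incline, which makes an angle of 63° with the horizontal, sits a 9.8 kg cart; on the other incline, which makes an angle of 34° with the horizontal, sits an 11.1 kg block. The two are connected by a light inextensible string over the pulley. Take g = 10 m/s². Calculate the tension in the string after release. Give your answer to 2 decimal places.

75.48 N

Resolve each weight along its own incline: the 9.8 kg mass has component 9.8 × 10 × sin 63° = 87.319 N down its slope, and the 11.1 kg mass has 11.1 × 10 × sin 34° = 62.070 N down its slope.
The 9.8 kg side's 87.319 N exceeds the other side's 62.070 N, so that mass slides down and the 11.1 kg mass slides up. Taking that direction as positive, Newton's second law for the whole system gives 87.319 − 62.070 = (9.8 + 11.1) a, so a = 25.249 / 20.9 = 1.2081 m/s².
For the 11.1 kg mass (up-slope positive): T − 62.070 = 11.1 × 1.2081, so T = 75.480 N.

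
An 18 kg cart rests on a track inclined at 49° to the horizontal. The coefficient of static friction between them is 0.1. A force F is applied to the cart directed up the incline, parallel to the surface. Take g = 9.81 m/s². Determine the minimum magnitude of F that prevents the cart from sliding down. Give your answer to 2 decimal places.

The normal force is N = mg cos 49° = 115.847 N. With F at its minimum the cart is on the verge of sliding down, so static friction is at its maximum μ_s N = 0.1 × 115.847 = 11.585 N and acts up the slope.
Equilibrium along the incline: F + μ_s N = mg sin 49°, so F = 133.267 − 11.585 = 121.682 N.

121.68 N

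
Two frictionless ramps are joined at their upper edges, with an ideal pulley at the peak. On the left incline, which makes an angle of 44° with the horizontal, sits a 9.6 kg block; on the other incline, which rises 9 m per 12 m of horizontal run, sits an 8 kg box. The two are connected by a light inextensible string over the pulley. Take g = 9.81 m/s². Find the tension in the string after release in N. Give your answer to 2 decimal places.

Resolve each weight along its own incline: the 9.6 kg mass has component 9.6 × 9.81 × sin 44° = 65.420 N down its slope, and the 8 kg mass has 8 × 9.81 × sin 36.87° = 47.088 N down its slope.
The 9.6 kg side's 65.420 N exceeds the other side's 47.088 N, so that mass slides down and the 8 kg mass slides up. Taking that direction as positive, Newton's second law for the whole system gives 65.420 − 47.088 = (9.6 + 8) a, so a = 18.332 / 17.6 = 1.0416 m/s².
For the 8 kg mass (up-slope positive): T − 47.088 = 8 × 1.0416, so T = 55.421 N.

55.42 N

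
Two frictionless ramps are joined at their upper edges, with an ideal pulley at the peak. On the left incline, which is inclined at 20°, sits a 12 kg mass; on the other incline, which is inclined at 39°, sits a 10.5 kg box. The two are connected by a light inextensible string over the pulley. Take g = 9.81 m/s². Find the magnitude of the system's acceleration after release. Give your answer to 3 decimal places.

1.092 m/s²

Resolve each weight along its own incline: the 12 kg mass has component 12 × 9.81 × sin 20° = 40.263 N down its slope, and the 10.5 kg mass has 10.5 × 9.81 × sin 39° = 64.823 N down its slope.
The 10.5 kg side's 64.823 N exceeds the other side's 40.263 N, so that mass slides down and the 12 kg mass slides up. Taking that direction as positive, Newton's second law for the whole system gives 64.823 − 40.263 = (12 + 10.5) a, so a = 24.560 / 22.5 = 1.0916 m/s².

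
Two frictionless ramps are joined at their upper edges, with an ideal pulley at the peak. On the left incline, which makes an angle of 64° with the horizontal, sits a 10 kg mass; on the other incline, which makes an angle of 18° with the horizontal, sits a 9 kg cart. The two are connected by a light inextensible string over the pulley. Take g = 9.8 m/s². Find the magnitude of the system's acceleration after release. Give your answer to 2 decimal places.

3.20 m/s²

Resolve each weight along its own incline: the 10 kg mass has component 10 × 9.8 × sin 64° = 88.082 N down its slope, and the 9 kg mass has 9 × 9.8 × sin 18° = 27.255 N down its slope.
The 10 kg side's 88.082 N exceeds the other side's 27.255 N, so that mass slides down and the 9 kg mass slides up. Taking that direction as positive, Newton's second law for the whole system gives 88.082 − 27.255 = (10 + 9) a, so a = 60.827 / 19 = 3.2014 m/s².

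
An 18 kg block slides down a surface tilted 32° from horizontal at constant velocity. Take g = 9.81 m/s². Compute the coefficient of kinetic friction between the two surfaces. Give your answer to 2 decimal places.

0.62

At constant velocity the net force along the incline is zero: mg sin 32° = μ mg cos 32°.
So μ = tan 32° = 0.5299 / 0.8480 = 0.6249.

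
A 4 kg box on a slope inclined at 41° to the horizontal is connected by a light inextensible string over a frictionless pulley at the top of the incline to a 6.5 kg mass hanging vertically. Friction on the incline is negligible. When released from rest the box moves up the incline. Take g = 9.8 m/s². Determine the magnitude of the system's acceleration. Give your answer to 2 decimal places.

3.62 m/s²

For the box on the incline: the weight component along the slope is m₁g sin 41° = 4 × 9.8 × 0.6561 = 25.719 N and the normal force is N = m₁g cos 41° = 29.585 N.
Newton's second law for the box (up-slope positive): T − 25.719 = 4 a. For the hanging mass (downward positive): 6.5 × 9.8 − T = 6.5 a.
Adding the two equations eliminates T: 37.981 = 10.5 a, so a = 3.6172 m/s².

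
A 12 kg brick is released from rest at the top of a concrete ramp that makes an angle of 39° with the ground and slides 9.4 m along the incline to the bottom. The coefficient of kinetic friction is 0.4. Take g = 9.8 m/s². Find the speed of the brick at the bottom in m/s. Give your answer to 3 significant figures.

7.66 m/s

The weight component along the incline is mg sin 39° = 74.008 N and the normal force is N = mg cos 39° = 91.392 N.
Friction up the slope is f = μN = 0.4 × 91.392 = 36.557 N, so the net downslope force is 74.008 − 36.557 = 37.451 N and a = 37.451 / 12 = 3.1209 m/s².
Starting from rest over a distance of 9.4 m, v² = 2aL = 2 × 3.1209 × 9.4 = 58.6729, so v = 7.6598 m/s.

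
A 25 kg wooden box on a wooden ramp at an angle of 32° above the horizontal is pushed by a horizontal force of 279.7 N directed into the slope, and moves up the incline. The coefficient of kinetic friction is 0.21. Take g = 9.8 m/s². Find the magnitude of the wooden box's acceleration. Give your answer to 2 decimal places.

1.30 m/s²

The horizontal push has components F cos 32° = 279.7 × 0.8480 = 237.186 N up the incline and F sin 32° = 279.7 × 0.5299 = 148.213 N pressing into the surface.
The normal force is therefore N = mg cos 32° + F sin 32° = 207.760 + 148.213 = 355.973 N, and kinetic friction down the slope is μN = 0.21 × 355.973 = 74.754 N.
Along the incline: F cos 32° − mg sin 32° − μN = ma, so 237.186 − 129.826 − 74.754 = 25 a, giving a = 1.3042 m/s².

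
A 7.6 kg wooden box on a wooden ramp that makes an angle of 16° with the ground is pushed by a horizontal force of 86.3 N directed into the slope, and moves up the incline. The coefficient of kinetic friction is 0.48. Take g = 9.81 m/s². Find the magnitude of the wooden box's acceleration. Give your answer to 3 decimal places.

The horizontal push has components F cos 16° = 86.3 × 0.9613 = 82.960 N up the incline and F sin 16° = 86.3 × 0.2756 = 23.784 N pressing into the surface.
The normal force is therefore N = mg cos 16° + F sin 16° = 71.671 + 23.784 = 95.455 N, and kinetic friction down the slope is μN = 0.48 × 95.455 = 45.818 N.
Along the incline: F cos 16° − mg sin 16° − μN = ma, so 82.960 − 20.548 − 45.818 = 7.6 a, giving a = 2.1834 m/s².

2.183 m/s²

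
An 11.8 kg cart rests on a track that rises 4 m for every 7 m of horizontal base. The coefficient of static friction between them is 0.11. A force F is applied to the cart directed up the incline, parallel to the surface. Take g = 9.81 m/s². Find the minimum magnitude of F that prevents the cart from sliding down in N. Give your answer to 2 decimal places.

The normal force is N = mg cos 29.74° = 100.506 N. With F at its minimum the cart is on the verge of sliding down, so static friction is at its maximum μ_s N = 0.11 × 100.506 = 11.056 N and acts up the slope.
Equilibrium along the incline: F + μ_s N = mg sin 29.74°, so F = 57.432 − 11.056 = 46.376 N.

46.38 N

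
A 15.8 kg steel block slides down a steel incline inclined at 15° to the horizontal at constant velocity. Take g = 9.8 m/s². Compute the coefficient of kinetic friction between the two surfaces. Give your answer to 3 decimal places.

0.268

At constant velocity the net force along the incline is zero: mg sin 15° = μ mg cos 15°.
So μ = tan 15° = 0.2588 / 0.9659 = 0.2679.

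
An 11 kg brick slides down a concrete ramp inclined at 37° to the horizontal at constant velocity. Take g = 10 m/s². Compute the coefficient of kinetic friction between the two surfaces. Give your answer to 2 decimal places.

0.75

At constant velocity the net force along the incline is zero: mg sin 37° = μ mg cos 37°.
So μ = tan 37° = 0.6018 / 0.7986 = 0.7536.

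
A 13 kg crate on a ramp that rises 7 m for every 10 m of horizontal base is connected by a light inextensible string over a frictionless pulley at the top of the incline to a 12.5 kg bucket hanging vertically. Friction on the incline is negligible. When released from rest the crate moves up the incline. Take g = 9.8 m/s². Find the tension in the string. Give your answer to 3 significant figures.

For the crate on the incline: the weight component along the slope is m₁g sin 34.99° = 13 × 9.8 × 0.5735 = 73.064 N and the normal force is N = m₁g cos 34.99° = 104.370 N.
Newton's second law for the crate (up-slope positive): T − 73.064 = 13 a. For the hanging bucket (downward positive): 12.5 × 9.8 − T = 12.5 a.
Adding the two equations eliminates T: 49.436 = 25.5 a, so a = 1.9387 m/s².
Then from the hanging bucket's equation, T = 12.5 × (9.8 − 1.9387) = 98.266 N.

98.3 N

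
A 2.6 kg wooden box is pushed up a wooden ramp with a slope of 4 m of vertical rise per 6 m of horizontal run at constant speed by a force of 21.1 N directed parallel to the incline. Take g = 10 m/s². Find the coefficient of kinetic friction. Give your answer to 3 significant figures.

0.309

At constant speed ΣF = 0 along the incline. The applied 21.1 N acts up the slope; the weight component mg sin 33.69° = 14.422 N and kinetic friction μN both act down the slope.
So 21.1 = 14.422 + μ × 21.633, giving μ = (21.1 − 14.422) / 21.633 = 0.3087.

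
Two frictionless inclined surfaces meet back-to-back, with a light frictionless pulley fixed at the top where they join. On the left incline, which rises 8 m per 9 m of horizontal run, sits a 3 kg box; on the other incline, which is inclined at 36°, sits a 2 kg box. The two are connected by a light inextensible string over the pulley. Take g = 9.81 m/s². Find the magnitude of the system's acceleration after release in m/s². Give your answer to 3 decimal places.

1.604 m/s²

Resolve each weight along its own incline: the 3 kg mass has component 3 × 9.81 × sin 41.63° = 19.552 N down its slope, and the 2 kg mass has 2 × 9.81 × sin 36° = 11.532 N down its slope.
The 3 kg side's 19.552 N exceeds the other side's 11.532 N, so that mass slides down and the 2 kg mass slides up. Taking that direction as positive, Newton's second law for the whole system gives 19.552 − 11.532 = (3 + 2) a, so a = 8.020 / 5 = 1.6040 m/s².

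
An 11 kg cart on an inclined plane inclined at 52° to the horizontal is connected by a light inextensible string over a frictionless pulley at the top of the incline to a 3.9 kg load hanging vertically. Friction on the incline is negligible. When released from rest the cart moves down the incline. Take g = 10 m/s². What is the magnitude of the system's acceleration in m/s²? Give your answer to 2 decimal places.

For the cart on the incline: the weight component along the slope is m₁g sin 52° = 11 × 10 × 0.7880 = 86.680 N and the normal force is N = m₁g cos 52° = 67.723 N.
Newton's second law for the cart (down-slope positive): 86.680 − T = 11 a. For the hanging load (upward positive): T − 3.9 × 10 = 3.9 a.
Adding the two equations eliminates T: 47.680 = 14.9 a, so a = 3.2000 m/s².

3.20 m/s²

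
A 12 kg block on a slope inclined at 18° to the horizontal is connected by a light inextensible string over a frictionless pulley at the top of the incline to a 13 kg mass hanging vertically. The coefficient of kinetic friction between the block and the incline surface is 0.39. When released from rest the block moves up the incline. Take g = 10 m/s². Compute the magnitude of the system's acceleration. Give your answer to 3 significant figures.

1.94 m/s²

For the block on the incline: the weight component along the slope is m₁g sin 18° = 12 × 10 × 0.3090 = 37.080 N and the normal force is N = m₁g cos 18° = 114.127 N.
Kinetic friction opposes the block's motion up the incline: f = μN = 0.39 × 114.127 = 44.510 N acting down the slope.
Newton's second law for the block (up-slope positive): T − 37.080 − 44.510 = 12 a. For the hanging mass (downward positive): 13 × 10 − T = 13 a.
Adding the two equations eliminates T: 48.410 = 25 a, so a = 1.9364 m/s².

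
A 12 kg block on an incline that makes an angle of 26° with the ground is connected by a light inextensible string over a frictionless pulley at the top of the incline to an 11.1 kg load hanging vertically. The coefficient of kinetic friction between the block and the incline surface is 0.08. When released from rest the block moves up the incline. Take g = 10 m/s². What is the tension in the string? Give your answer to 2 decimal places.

87.09 N

For the block on the incline: the weight component along the slope is m₁g sin 26° = 12 × 10 × 0.4384 = 52.608 N and the normal force is N = m₁g cos 26° = 107.855 N.
Kinetic friction opposes the block's motion up the incline: f = μN = 0.08 × 107.855 = 8.628 N acting down the slope.
Newton's second law for the block (up-slope positive): T − 52.608 − 8.628 = 12 a. For the hanging load (downward positive): 11.1 × 10 − T = 11.1 a.
Adding the two equations eliminates T: 49.764 = 23.1 a, so a = 2.1543 m/s².
Then from the hanging load's equation, T = 11.1 × (10 − 2.1543) = 87.087 N.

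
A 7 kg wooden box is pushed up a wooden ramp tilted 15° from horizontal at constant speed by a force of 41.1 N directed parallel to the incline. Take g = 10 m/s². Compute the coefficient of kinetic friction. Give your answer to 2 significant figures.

At constant speed ΣF = 0 along the incline. The applied 41.1 N acts up the slope; the weight component mg sin 15° = 18.117 N and kinetic friction μN both act down the slope.
So 41.1 = 18.117 + μ × 67.615, giving μ = (41.1 − 18.117) / 67.615 = 0.3399.

0.34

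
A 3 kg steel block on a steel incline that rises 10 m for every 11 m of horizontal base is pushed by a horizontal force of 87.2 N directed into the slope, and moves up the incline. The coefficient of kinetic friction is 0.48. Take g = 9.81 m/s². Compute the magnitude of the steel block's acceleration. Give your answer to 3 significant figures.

2.04 m/s²

The horizontal push has components F cos 42.27° = 87.2 × 0.7399 = 64.519 N up the incline and F sin 42.27° = 87.2 × 0.6727 = 58.659 N pressing into the surface.
The normal force is therefore N = mg cos 42.27° + F sin 42.27° = 21.775 + 58.659 = 80.434 N, and kinetic friction down the slope is μN = 0.48 × 80.434 = 38.608 N.
Along the incline: F cos 42.27° − mg sin 42.27° − μN = ma, so 64.519 − 19.798 − 38.608 = 3 a, giving a = 2.0377 m/s².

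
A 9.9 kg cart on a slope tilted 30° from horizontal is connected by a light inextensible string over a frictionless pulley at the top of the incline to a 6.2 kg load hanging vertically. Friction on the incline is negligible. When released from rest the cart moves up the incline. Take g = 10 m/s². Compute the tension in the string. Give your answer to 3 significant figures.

57.2 N

For the cart on the incline: the weight component along the slope is m₁g sin 30° = 9.9 × 10 × 0.5000 = 49.500 N and the normal force is N = m₁g cos 30° = 85.737 N.
Newton's second law for the cart (up-slope positive): T − 49.500 = 9.9 a. For the hanging load (downward positive): 6.2 × 10 − T = 6.2 a.
Adding the two equations eliminates T: 12.500 = 16.1 a, so a = 0.7764 m/s².
Then from the hanging load's equation, T = 6.2 × (10 − 0.7764) = 57.186 N.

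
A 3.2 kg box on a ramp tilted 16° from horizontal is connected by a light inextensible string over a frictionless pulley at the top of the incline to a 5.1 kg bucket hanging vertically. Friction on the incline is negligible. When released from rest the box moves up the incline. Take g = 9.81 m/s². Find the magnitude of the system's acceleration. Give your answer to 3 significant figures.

For the box on the incline: the weight component along the slope is m₁g sin 16° = 3.2 × 9.81 × 0.2756 = 8.652 N and the normal force is N = m₁g cos 16° = 30.176 N.
Newton's second law for the box (up-slope positive): T − 8.652 = 3.2 a. For the hanging bucket (downward positive): 5.1 × 9.81 − T = 5.1 a.
Adding the two equations eliminates T: 41.379 = 8.3 a, so a = 4.9854 m/s².

4.99 m/s²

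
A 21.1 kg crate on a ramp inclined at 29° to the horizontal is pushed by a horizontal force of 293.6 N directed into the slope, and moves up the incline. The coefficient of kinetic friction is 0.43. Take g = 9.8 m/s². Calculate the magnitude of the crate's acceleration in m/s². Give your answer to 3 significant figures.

0.833 m/s²

The horizontal push has components F cos 29° = 293.6 × 0.8746 = 256.783 N up the incline and F sin 29° = 293.6 × 0.4848 = 142.337 N pressing into the surface.
The normal force is therefore N = mg cos 29° + F sin 29° = 180.850 + 142.337 = 323.187 N, and kinetic friction down the slope is μN = 0.43 × 323.187 = 138.970 N.
Along the incline: F cos 29° − mg sin 29° − μN = ma, so 256.783 − 100.247 − 138.970 = 21.1 a, giving a = 0.8325 m/s².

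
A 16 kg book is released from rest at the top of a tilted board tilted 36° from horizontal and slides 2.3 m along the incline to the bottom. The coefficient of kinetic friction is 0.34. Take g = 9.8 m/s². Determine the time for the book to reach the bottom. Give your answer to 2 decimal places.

The weight component along the incline is mg sin 36° = 92.165 N and the normal force is N = mg cos 36° = 126.854 N.
Friction up the slope is f = μN = 0.34 × 126.854 = 43.130 N, so the net downslope force is 92.165 − 43.130 = 49.035 N and a = 49.035 / 16 = 3.0647 m/s².
Starting from rest, L = ½at², so t = √(2L/a) = √(2 × 2.3 / 3.0647) = 1.2251 s.

1.23 s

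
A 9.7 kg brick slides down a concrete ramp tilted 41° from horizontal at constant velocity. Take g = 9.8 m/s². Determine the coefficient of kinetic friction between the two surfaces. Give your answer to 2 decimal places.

0.87

At constant velocity the net force along the incline is zero: mg sin 41° = μ mg cos 41°.
So μ = tan 41° = 0.6561 / 0.7547 = 0.8694.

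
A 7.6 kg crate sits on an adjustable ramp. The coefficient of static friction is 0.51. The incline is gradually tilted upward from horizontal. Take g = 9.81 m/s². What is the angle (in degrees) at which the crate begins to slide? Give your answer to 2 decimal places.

27.02°

At the threshold of sliding, static friction is at its maximum μ_s N and exactly balances the weight component along the incline: mg sin θ = μ_s mg cos θ.
Hence tan θ = μ_s = 0.51, so θ = arctan(0.51) = 27.0216°.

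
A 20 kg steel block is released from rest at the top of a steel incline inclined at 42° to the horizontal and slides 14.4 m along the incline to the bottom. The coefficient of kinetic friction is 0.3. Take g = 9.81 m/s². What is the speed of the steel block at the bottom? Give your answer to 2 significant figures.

11 m/s

The weight component along the incline is mg sin 42° = 131.283 N and the normal force is N = mg cos 42° = 145.805 N.
Friction up the slope is f = μN = 0.3 × 145.805 = 43.742 N, so the net downslope force is 131.283 − 43.742 = 87.541 N and a = 87.541 / 20 = 4.3770 m/s².
Starting from rest over a distance of 14.4 m, v² = 2aL = 2 × 4.3770 × 14.4 = 126.0576, so v = 11.2275 m/s.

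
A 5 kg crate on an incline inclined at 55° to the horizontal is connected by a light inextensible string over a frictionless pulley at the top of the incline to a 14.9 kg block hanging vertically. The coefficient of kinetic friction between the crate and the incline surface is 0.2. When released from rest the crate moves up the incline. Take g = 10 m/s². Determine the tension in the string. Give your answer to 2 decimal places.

For the crate on the incline: the weight component along the slope is m₁g sin 55° = 5 × 10 × 0.8192 = 40.960 N and the normal force is N = m₁g cos 55° = 28.679 N.
Kinetic friction opposes the crate's motion up the incline: f = μN = 0.2 × 28.679 = 5.736 N acting down the slope.
Newton's second law for the crate (up-slope positive): T − 40.960 − 5.736 = 5 a. For the hanging block (downward positive): 14.9 × 10 − T = 14.9 a.
Adding the two equations eliminates T: 102.304 = 19.9 a, so a = 5.1409 m/s².
Then from the hanging block's equation, T = 14.9 × (10 − 5.1409) = 72.401 N.

72.40 N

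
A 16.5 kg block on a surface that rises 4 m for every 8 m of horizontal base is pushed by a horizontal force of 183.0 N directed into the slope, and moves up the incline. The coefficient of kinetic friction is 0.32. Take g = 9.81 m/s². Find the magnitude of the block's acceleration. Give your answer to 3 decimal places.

1.138 m/s²

The horizontal push has components F cos 26.57° = 183.0 × 0.8944 = 163.675 N up the incline and F sin 26.57° = 183.0 × 0.4472 = 81.838 N pressing into the surface.
The normal force is therefore N = mg cos 26.57° + F sin 26.57° = 144.772 + 81.838 = 226.610 N, and kinetic friction down the slope is μN = 0.32 × 226.610 = 72.515 N.
Along the incline: F cos 26.57° − mg sin 26.57° − μN = ma, so 163.675 − 72.386 − 72.515 = 16.5 a, giving a = 1.1378 m/s².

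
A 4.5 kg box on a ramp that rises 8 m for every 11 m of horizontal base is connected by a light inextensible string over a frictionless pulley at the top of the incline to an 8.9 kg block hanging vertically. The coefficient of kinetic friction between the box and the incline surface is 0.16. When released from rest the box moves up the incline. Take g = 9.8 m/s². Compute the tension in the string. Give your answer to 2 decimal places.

50.31 N

For the box on the incline: the weight component along the slope is m₁g sin 36.03° = 4.5 × 9.8 × 0.5882 = 25.940 N and the normal force is N = m₁g cos 36.03° = 35.665 N.
Kinetic friction opposes the box's motion up the incline: f = μN = 0.16 × 35.665 = 5.706 N acting down the slope.
Newton's second law for the box (up-slope positive): T − 25.940 − 5.706 = 4.5 a. For the hanging block (downward positive): 8.9 × 9.8 − T = 8.9 a.
Adding the two equations eliminates T: 55.574 = 13.4 a, so a = 4.1473 m/s².
Then from the hanging block's equation, T = 8.9 × (9.8 − 4.1473) = 50.309 N.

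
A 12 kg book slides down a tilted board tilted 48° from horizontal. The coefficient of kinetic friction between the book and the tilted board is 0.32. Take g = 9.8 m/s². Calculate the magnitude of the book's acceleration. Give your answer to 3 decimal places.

5.184 m/s²

Resolving the weight along the incline: the component pulling the book down the slope is mg sin 48° = 12 × 9.8 × 0.7431 = 87.389 N, and the normal force is N = mg cos 48° = 12 × 9.8 × 0.6691 = 78.686 N.
Kinetic friction acts up the slope with magnitude f = μN = 0.32 × 78.686 = 25.180 N.
Net force along the incline is 87.389 − 25.180 = 62.209 N, so a = 62.209 / 12 = 5.1841 m/s².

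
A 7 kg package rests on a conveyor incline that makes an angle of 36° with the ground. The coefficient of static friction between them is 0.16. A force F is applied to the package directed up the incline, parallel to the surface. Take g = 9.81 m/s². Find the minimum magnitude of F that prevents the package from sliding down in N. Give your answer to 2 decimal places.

31.47 N

The normal force is N = mg cos 36° = 55.555 N. With F at its minimum the package is on the verge of sliding down, so static friction is at its maximum μ_s N = 0.16 × 55.555 = 8.889 N and acts up the slope.
Equilibrium along the incline: F + μ_s N = mg sin 36°, so F = 40.363 − 8.889 = 31.474 N.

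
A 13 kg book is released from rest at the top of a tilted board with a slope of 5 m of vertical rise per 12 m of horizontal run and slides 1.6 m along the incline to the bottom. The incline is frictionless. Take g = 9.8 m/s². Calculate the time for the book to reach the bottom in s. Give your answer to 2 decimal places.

0.92 s

The weight component along the incline is mg sin 22.62° = 49.000 N and the normal force is N = mg cos 22.62° = 117.600 N.
With no friction, a = g sin 22.62° = 3.7692 m/s².
Starting from rest, L = ½at², so t = √(2L/a) = √(2 × 1.6 / 3.7692) = 0.9214 s.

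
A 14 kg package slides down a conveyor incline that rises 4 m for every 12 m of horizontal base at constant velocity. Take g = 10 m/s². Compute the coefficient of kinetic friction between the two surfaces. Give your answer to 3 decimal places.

At constant velocity the net force along the incline is zero: mg sin 18.43° = μ mg cos 18.43°.
So μ = tan 18.43° = 0.3162 / 0.9487 = 0.3333.

0.333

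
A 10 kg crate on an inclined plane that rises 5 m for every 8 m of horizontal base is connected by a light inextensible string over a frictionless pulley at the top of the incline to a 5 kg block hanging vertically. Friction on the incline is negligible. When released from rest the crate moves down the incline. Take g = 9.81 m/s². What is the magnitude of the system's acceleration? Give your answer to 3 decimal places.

0.196 m/s²

For the crate on the incline: the weight component along the slope is m₁g sin 32.01° = 10 × 9.81 × 0.5300 = 51.993 N and the normal force is N = m₁g cos 32.01° = 83.189 N.
Newton's second law for the crate (down-slope positive): 51.993 − T = 10 a. For the hanging block (upward positive): T − 5 × 9.81 = 5 a.
Adding the two equations eliminates T: 2.943 = 15 a, so a = 0.1962 m/s².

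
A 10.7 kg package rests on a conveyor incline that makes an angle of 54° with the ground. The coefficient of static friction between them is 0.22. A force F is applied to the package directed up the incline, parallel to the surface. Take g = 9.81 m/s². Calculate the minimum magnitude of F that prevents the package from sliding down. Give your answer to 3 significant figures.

The normal force is N = mg cos 54° = 61.698 N. With F at its minimum the package is on the verge of sliding down, so static friction is at its maximum μ_s N = 0.22 × 61.698 = 13.574 N and acts up the slope.
Equilibrium along the incline: F + μ_s N = mg sin 54°, so F = 84.920 − 13.574 = 71.346 N.

71.3 N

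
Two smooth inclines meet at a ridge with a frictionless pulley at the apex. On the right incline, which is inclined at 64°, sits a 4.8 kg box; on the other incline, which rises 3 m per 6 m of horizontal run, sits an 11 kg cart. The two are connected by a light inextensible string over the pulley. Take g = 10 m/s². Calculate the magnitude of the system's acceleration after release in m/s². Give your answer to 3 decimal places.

Resolve each weight along its own incline: the 4.8 kg mass has component 4.8 × 10 × sin 64° = 43.142 N down its slope, and the 11 kg mass has 11 × 10 × sin 26.57° = 49.193 N down its slope.
The 11 kg side's 49.193 N exceeds the other side's 43.142 N, so that mass slides down and the 4.8 kg mass slides up. Taking that direction as positive, Newton's second law for the whole system gives 49.193 − 43.142 = (4.8 + 11) a, so a = 6.051 / 15.8 = 0.3830 m/s².

0.383 m/s²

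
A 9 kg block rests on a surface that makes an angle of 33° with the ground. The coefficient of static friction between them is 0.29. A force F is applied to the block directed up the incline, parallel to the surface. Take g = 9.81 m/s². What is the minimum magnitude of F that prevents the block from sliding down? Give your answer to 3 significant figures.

26.6 N

The normal force is N = mg cos 33° = 74.046 N. With F at its minimum the block is on the verge of sliding down, so static friction is at its maximum μ_s N = 0.29 × 74.046 = 21.473 N and acts up the slope.
Equilibrium along the incline: F + μ_s N = mg sin 33°, so F = 48.086 − 21.473 = 26.613 N.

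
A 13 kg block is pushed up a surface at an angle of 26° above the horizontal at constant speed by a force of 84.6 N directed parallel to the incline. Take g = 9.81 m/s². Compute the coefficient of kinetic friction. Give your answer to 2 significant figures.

At constant speed ΣF = 0 along the incline. The applied 84.6 N acts up the slope; the weight component mg sin 26° = 55.905 N and kinetic friction μN both act down the slope.
So 84.6 = 55.905 + μ × 114.623, giving μ = (84.6 − 55.905) / 114.623 = 0.2503.

0.25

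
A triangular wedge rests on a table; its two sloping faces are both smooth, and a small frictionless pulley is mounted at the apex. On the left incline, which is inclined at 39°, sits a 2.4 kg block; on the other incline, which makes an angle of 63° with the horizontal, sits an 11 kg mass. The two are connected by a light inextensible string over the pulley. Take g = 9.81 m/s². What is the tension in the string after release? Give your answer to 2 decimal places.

29.38 N

Resolve each weight along its own incline: the 2.4 kg mass has component 2.4 × 9.81 × sin 39° = 14.817 N down its slope, and the 11 kg mass has 11 × 9.81 × sin 63° = 96.149 N down its slope.
The 11 kg side's 96.149 N exceeds the other side's 14.817 N, so that mass slides down and the 2.4 kg mass slides up. Taking that direction as positive, Newton's second law for the whole system gives 96.149 − 14.817 = (2.4 + 11) a, so a = 81.332 / 13.4 = 6.0696 m/s².
For the 2.4 kg mass (up-slope positive): T − 14.817 = 2.4 × 6.0696, so T = 29.384 N.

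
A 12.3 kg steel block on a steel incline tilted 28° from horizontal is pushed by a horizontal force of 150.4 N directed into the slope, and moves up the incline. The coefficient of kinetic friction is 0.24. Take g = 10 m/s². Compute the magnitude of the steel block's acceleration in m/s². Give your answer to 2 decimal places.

2.60 m/s²

The horizontal push has components F cos 28° = 150.4 × 0.8829 = 132.788 N up the incline and F sin 28° = 150.4 × 0.4695 = 70.613 N pressing into the surface.
The normal force is therefore N = mg cos 28° + F sin 28° = 108.597 + 70.613 = 179.210 N, and kinetic friction down the slope is μN = 0.24 × 179.210 = 43.010 N.
Along the incline: F cos 28° − mg sin 28° − μN = ma, so 132.788 − 57.748 − 43.010 = 12.3 a, giving a = 2.6041 m/s².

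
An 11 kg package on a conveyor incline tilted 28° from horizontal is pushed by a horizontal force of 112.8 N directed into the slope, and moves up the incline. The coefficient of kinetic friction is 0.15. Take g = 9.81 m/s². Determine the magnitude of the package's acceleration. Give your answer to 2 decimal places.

The horizontal push has components F cos 28° = 112.8 × 0.8829 = 99.591 N up the incline and F sin 28° = 112.8 × 0.4695 = 52.960 N pressing into the surface.
The normal force is therefore N = mg cos 28° + F sin 28° = 95.274 + 52.960 = 148.234 N, and kinetic friction down the slope is μN = 0.15 × 148.234 = 22.235 N.
Along the incline: F cos 28° − mg sin 28° − μN = ma, so 99.591 − 50.664 − 22.235 = 11 a, giving a = 2.4265 m/s².

2.43 m/s²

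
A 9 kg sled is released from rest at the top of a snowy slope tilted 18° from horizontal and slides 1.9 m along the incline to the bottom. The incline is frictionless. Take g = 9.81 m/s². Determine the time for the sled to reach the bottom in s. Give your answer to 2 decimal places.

The weight component along the incline is mg sin 18° = 27.283 N and the normal force is N = mg cos 18° = 83.969 N.
With no friction, a = g sin 18° = 3.0315 m/s².
Starting from rest, L = ½at², so t = √(2L/a) = √(2 × 1.9 / 3.0315) = 1.1196 s.

1.12 s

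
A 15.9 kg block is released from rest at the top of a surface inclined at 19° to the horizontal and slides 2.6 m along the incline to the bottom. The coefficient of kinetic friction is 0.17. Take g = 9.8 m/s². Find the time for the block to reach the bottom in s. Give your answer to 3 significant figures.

1.79 s

The weight component along the incline is mg sin 19° = 50.730 N and the normal force is N = mg cos 19° = 147.331 N.
Friction up the slope is f = μN = 0.17 × 147.331 = 25.046 N, so the net downslope force is 50.730 − 25.046 = 25.684 N and a = 25.684 / 15.9 = 1.6153 m/s².
Starting from rest, L = ½at², so t = √(2L/a) = √(2 × 2.6 / 1.6153) = 1.7942 s.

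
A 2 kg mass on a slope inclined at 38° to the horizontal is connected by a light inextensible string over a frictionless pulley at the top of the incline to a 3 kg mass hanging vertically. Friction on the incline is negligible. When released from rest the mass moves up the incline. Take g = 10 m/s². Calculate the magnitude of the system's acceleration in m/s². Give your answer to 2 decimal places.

For the mass on the incline: the weight component along the slope is m₁g sin 38° = 2 × 10 × 0.6157 = 12.314 N and the normal force is N = m₁g cos 38° = 15.760 N.
Newton's second law for the mass (up-slope positive): T − 12.314 = 2 a. For the hanging mass (downward positive): 3 × 10 − T = 3 a.
Adding the two equations eliminates T: 17.686 = 5 a, so a = 3.5372 m/s².

3.54 m/s²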